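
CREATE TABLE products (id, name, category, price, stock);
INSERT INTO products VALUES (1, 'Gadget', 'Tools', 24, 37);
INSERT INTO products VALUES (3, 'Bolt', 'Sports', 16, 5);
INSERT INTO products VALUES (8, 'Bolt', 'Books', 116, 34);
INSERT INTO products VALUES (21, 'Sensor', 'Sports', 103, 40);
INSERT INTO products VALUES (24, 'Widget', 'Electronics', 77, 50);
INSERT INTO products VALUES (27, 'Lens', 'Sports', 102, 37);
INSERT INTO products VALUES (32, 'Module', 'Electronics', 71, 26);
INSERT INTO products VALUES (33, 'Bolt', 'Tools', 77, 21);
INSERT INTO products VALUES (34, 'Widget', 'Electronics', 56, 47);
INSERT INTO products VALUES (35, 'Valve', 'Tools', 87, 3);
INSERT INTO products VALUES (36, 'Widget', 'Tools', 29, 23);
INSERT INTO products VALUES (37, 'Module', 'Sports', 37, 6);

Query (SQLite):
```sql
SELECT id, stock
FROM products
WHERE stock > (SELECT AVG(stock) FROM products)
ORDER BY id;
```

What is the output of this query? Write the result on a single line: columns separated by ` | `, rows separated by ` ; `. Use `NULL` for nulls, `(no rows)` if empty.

1 | 37 ; 8 | 34 ; 21 | 40 ; 24 | 50 ; 27 | 37 ; 34 | 47

Scalar subquery: AVG(stock) over all products rows = 27.416667 (≈; comparison uses full precision).
Keep rows where stock > that value.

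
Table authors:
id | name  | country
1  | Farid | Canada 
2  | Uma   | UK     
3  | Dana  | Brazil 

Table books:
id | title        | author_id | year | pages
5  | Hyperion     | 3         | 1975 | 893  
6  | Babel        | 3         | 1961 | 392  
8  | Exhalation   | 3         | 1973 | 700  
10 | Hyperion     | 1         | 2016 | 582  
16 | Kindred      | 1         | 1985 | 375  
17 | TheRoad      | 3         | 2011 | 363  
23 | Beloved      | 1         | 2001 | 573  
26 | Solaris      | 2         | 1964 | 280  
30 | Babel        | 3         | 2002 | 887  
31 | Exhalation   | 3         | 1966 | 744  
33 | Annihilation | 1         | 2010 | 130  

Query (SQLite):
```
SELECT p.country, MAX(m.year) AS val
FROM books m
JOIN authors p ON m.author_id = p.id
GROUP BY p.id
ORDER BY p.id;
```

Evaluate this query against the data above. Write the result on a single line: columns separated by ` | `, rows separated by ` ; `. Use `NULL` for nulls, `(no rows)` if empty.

Canada | 2016 ; UK | 1964 ; Brazil | 2011

Join each books row to its authors via author_id.
Group joined rows by authors.id; compute MAX(m.year) per group.
  1: ids {10, 16, 23, 33} → MAX(m.year)=2016
  2: ids {26} → MAX(m.year)=1964
  3: ids {5, 6, 8, 17, 30, 31} → MAX(m.year)=2011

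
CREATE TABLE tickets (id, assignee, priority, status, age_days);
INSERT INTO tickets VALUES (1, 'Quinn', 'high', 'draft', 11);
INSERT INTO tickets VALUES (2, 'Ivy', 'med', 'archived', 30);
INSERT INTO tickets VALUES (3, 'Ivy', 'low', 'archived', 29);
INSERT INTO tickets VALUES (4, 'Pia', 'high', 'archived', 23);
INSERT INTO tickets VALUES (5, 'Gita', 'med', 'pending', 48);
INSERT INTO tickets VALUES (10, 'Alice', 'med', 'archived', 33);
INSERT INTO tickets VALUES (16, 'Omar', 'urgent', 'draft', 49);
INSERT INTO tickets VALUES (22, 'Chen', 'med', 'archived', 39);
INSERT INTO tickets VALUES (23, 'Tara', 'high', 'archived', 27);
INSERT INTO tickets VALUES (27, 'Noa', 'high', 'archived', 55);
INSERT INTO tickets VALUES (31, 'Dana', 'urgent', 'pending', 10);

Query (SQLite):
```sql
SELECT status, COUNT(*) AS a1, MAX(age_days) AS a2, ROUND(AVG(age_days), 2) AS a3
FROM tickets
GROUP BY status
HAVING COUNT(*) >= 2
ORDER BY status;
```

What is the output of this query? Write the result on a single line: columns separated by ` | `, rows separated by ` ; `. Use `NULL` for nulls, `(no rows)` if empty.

Group tickets by status.
Per group compute: COUNT(*), MAX(age_days), ROUND(AVG(age_days), 2).
HAVING: drop groups with fewer than 2 rows.
  archived: ids {2, 3, 4, 10, 22, 23, 27} → COUNT(*)=7, MAX(age_days)=55, ROUND(AVG(age_days), 2)=33.71
  draft: ids {1, 16} → COUNT(*)=2, MAX(age_days)=49, ROUND(AVG(age_days), 2)=30
  pending: ids {5, 31} → COUNT(*)=2, MAX(age_days)=48, ROUND(AVG(age_days), 2)=29

archived | 7 | 55 | 33.71 ; draft | 2 | 49 | 30 ; pending | 2 | 48 | 29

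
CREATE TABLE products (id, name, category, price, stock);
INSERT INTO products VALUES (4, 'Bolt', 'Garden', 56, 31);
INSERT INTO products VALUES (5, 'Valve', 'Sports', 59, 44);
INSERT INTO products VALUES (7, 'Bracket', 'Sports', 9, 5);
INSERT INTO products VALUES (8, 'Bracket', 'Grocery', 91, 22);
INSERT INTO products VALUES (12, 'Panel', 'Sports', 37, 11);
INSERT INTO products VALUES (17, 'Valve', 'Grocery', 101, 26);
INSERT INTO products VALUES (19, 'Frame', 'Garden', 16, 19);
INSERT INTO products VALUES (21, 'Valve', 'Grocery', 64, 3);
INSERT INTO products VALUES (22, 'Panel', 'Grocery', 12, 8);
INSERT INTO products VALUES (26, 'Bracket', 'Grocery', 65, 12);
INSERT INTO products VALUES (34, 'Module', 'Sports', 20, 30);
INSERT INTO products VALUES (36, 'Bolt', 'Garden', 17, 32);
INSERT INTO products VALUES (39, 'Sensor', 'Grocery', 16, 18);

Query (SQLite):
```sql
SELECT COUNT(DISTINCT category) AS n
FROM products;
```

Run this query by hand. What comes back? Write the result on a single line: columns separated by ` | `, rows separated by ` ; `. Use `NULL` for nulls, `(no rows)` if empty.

3

Count distinct non-NULL category values.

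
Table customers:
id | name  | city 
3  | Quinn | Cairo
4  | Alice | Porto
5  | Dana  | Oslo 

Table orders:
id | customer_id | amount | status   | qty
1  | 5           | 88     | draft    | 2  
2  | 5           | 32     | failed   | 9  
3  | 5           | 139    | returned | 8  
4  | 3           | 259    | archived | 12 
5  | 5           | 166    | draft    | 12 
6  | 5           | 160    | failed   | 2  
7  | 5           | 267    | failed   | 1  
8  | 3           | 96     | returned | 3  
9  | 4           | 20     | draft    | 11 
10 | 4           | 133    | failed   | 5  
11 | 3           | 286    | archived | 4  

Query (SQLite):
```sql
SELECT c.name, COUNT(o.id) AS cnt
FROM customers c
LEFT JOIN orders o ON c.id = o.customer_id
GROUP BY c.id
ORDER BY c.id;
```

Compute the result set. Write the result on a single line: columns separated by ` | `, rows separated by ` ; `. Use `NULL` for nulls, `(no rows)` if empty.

Quinn | 3 ; Alice | 2 ; Dana | 6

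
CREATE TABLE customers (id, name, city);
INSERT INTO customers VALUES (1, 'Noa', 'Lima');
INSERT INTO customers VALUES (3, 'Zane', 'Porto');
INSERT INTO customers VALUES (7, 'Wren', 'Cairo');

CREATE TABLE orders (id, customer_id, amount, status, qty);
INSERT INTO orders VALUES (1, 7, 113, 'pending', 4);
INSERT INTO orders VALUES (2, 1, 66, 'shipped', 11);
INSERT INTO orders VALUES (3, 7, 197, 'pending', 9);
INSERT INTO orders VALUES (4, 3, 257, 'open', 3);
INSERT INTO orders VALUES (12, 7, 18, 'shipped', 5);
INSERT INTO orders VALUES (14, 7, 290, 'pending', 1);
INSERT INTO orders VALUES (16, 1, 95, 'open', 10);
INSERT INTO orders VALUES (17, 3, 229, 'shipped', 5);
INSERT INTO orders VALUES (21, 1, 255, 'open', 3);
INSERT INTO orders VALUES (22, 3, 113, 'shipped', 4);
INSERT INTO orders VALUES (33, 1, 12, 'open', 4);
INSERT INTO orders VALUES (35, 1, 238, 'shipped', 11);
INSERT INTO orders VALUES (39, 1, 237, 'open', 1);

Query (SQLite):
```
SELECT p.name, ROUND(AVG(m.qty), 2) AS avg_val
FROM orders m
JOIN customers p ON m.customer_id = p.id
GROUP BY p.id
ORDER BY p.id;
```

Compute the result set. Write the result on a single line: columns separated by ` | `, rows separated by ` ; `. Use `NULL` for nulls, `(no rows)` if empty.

Join each orders row to its customers via customer_id.
Group joined rows by customers.id; compute ROUND(AVG(m.qty), 2) per group.
  1: ids {2, 16, 21, 33, 35, 39} → ROUND(AVG(m.qty), 2)=6.67
  3: ids {4, 17, 22} → ROUND(AVG(m.qty), 2)=4
  7: ids {1, 3, 12, 14} → ROUND(AVG(m.qty), 2)=4.75

Noa | 6.67 ; Zane | 4 ; Wren | 4.75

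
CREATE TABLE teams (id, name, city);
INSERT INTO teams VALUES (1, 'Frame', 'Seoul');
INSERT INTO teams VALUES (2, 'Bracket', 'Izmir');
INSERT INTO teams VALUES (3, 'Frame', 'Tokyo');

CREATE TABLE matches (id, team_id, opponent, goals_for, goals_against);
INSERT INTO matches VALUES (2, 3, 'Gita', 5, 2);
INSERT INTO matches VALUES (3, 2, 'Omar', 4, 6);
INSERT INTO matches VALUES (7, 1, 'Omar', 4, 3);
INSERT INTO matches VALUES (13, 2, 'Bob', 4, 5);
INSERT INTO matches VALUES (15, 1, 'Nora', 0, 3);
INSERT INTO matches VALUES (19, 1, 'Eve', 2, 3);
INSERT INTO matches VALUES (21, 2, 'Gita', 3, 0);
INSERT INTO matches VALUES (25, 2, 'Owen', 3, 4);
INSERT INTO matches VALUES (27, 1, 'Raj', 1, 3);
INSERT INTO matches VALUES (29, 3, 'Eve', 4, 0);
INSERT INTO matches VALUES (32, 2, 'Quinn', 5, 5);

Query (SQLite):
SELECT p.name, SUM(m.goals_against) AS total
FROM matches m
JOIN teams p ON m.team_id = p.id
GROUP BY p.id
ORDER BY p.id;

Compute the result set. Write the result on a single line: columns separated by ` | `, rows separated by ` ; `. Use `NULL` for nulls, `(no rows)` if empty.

Join each matches row to its teams via team_id.
Group joined rows by teams.id; compute SUM(m.goals_against) per group.
  1: ids {7, 15, 19, 27} → SUM(m.goals_against)=12
  2: ids {3, 13, 21, 25, 32} → SUM(m.goals_against)=20
  3: ids {2, 29} → SUM(m.goals_against)=2

Frame | 12 ; Bracket | 20 ; Frame | 2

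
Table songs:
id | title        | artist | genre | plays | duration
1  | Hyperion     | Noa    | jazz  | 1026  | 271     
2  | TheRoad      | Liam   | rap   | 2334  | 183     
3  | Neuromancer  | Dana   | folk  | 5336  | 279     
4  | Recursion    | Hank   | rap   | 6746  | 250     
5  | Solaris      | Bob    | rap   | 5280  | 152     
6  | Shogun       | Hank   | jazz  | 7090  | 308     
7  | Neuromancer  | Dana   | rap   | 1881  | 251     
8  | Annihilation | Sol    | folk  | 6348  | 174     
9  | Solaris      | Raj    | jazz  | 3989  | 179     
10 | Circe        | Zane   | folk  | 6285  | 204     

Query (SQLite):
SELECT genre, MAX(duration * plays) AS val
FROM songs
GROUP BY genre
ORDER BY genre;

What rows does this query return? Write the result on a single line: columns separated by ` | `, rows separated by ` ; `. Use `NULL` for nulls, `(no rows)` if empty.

folk | 1488744 ; jazz | 2183720 ; rap | 1686500

For each row compute duration * plays.
Group by genre; take MAX of the expression per group.
  folk: ids {3, 8, 10} → MAX(duration * plays)=1488744
  jazz: ids {1, 6, 9} → MAX(duration * plays)=2183720
  rap: ids {2, 4, 5, 7} → MAX(duration * plays)=1686500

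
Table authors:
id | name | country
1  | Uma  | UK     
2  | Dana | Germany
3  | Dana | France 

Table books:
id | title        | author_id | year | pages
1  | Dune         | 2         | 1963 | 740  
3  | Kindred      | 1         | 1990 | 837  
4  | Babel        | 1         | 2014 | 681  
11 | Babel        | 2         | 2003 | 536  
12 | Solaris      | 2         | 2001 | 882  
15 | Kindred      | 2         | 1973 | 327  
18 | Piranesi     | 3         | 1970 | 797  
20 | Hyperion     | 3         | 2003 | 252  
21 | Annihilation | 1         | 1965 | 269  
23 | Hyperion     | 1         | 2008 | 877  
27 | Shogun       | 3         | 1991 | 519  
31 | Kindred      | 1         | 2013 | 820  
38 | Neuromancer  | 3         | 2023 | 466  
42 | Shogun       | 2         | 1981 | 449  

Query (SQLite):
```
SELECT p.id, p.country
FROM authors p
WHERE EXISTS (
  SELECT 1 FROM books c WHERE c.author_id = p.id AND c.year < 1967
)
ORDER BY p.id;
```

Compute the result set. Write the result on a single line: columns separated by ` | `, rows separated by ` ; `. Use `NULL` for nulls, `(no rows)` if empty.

For each authors row, check whether any books with matching author_id has year < 1967.
Keep rows where that is true.

1 | UK ; 2 | Germany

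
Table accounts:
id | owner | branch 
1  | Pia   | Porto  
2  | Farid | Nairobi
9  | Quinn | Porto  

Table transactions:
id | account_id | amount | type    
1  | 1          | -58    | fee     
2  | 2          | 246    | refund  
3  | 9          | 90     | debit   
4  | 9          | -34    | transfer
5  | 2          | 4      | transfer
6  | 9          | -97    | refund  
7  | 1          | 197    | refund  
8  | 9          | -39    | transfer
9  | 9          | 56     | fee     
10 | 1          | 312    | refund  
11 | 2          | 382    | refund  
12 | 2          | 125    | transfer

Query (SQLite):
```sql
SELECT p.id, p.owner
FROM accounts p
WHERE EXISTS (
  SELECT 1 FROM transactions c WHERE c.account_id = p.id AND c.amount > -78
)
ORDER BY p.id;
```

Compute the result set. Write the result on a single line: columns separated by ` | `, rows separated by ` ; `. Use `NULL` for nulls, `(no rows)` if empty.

For each accounts row, check whether any transactions with matching account_id has amount > -78.
Keep rows where that is true.

1 | Pia ; 2 | Farid ; 9 | Quinn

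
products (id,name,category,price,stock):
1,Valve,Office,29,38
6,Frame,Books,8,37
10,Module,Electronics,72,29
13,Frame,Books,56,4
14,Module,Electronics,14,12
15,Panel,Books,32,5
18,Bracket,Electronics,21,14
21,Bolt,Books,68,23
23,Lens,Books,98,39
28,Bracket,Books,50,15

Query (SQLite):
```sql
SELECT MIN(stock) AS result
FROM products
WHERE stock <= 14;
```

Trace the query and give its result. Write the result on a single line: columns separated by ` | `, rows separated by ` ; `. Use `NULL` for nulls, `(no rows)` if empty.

4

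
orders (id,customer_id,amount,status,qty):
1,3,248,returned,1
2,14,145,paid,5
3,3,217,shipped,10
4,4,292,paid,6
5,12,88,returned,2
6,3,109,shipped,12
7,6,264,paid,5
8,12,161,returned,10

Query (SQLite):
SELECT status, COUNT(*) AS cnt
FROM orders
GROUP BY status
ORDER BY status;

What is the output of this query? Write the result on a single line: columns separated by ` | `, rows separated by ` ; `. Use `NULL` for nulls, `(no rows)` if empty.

paid | 3 ; returned | 3 ; shipped | 2

Partition orders by status; compute COUNT(*) within each group.
  paid: ids {2, 4, 7} → COUNT(*)=3
  returned: ids {1, 5, 8} → COUNT(*)=3
  shipped: ids {3, 6} → COUNT(*)=2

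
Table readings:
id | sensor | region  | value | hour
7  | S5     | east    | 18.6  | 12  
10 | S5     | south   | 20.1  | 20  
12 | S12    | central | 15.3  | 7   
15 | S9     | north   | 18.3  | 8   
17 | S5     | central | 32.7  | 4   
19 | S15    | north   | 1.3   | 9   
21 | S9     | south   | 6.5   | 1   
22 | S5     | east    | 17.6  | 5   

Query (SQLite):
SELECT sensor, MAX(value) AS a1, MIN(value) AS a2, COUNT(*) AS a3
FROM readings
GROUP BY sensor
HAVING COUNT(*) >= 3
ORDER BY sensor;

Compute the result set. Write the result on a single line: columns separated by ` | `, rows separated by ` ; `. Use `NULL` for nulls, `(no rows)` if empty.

Group readings by sensor.
Per group compute: MAX(value), MIN(value), COUNT(*).
HAVING: drop groups with fewer than 3 rows.
  S12: ids {12} → MAX(value)=15.3, MIN(value)=15.3, COUNT(*)=1
  S15: ids {19} → MAX(value)=1.3, MIN(value)=1.3, COUNT(*)=1
  S5: ids {7, 10, 17, 22} → MAX(value)=32.7, MIN(value)=17.6, COUNT(*)=4
  S9: ids {15, 21} → MAX(value)=18.3, MIN(value)=6.5, COUNT(*)=2

S5 | 32.7 | 17.6 | 4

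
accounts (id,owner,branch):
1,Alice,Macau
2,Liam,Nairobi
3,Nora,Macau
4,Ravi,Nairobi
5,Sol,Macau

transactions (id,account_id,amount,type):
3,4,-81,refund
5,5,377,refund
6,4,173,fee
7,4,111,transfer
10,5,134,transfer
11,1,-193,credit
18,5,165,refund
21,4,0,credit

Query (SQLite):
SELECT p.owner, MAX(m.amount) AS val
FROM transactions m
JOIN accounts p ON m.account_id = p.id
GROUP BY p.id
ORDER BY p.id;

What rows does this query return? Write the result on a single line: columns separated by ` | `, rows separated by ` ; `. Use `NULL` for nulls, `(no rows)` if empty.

Alice | -193 ; Ravi | 173 ; Sol | 377

Join each transactions row to its accounts via account_id.
Group joined rows by accounts.id; compute MAX(m.amount) per group.
  1: ids {11} → MAX(m.amount)=-193
  4: ids {3, 6, 7, 21} → MAX(m.amount)=173
  5: ids {5, 10, 18} → MAX(m.amount)=377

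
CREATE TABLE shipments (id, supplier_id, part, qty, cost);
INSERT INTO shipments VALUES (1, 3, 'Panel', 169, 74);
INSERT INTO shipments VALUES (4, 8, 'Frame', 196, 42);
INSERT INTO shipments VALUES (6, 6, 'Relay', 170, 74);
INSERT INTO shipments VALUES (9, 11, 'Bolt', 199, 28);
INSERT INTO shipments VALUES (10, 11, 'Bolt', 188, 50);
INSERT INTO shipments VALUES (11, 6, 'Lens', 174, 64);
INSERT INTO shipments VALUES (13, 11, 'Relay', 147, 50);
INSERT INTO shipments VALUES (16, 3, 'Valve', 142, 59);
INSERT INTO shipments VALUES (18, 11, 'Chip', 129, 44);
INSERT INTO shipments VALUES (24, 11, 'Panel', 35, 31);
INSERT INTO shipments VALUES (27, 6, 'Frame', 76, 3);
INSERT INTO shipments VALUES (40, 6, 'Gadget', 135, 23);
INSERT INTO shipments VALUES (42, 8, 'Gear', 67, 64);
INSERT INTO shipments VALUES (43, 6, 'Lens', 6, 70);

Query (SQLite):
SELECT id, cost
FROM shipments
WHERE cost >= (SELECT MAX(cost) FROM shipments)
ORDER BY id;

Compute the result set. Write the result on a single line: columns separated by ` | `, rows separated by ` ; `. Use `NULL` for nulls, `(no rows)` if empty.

Scalar subquery: MAX(cost) over all shipments rows = 74.
Keep rows where cost >= that value.

1 | 74 ; 6 | 74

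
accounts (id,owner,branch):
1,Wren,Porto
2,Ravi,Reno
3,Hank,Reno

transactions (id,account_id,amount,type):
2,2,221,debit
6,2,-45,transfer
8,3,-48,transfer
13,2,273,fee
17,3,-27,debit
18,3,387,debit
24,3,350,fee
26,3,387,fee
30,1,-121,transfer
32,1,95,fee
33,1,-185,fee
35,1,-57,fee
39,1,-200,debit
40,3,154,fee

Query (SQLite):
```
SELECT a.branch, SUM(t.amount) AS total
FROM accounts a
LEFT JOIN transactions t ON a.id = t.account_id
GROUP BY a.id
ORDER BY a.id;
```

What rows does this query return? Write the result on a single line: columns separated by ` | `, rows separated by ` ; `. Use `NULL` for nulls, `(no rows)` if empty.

LEFT JOIN keeps every accounts row; unmatched ones get NULL for transactions columns.
Group by accounts.id and compute SUM(t.amount). SUM over an all-NULL group is NULL.
  1: ids {30, 32, 33, 35, 39} → SUM(t.amount)=-468
  2: ids {2, 6, 13} → SUM(t.amount)=449
  3: ids {8, 17, 18, 24, 26, 40} → SUM(t.amount)=1203

Porto | -468 ; Reno | 449 ; Reno | 1203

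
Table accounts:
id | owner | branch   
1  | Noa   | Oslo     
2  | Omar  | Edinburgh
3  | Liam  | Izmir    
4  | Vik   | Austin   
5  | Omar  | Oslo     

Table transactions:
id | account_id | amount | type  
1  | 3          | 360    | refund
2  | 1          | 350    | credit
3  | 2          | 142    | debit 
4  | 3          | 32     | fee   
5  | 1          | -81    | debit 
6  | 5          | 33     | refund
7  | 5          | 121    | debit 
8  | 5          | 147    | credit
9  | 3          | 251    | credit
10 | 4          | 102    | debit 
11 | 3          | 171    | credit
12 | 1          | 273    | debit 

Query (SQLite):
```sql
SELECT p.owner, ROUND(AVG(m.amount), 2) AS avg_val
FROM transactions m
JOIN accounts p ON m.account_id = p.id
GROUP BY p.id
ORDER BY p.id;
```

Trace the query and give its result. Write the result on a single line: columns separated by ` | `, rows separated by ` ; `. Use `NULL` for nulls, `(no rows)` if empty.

Join each transactions row to its accounts via account_id.
Group joined rows by accounts.id; compute ROUND(AVG(m.amount), 2) per group.
  1: ids {2, 5, 12} → ROUND(AVG(m.amount), 2)=180.67
  2: ids {3} → ROUND(AVG(m.amount), 2)=142
  3: ids {1, 4, 9, 11} → ROUND(AVG(m.amount), 2)=203.5
  4: ids {10} → ROUND(AVG(m.amount), 2)=102
  5: ids {6, 7, 8} → ROUND(AVG(m.amount), 2)=100.33

Noa | 180.67 ; Omar | 142 ; Liam | 203.5 ; Vik | 102 ; Omar | 100.33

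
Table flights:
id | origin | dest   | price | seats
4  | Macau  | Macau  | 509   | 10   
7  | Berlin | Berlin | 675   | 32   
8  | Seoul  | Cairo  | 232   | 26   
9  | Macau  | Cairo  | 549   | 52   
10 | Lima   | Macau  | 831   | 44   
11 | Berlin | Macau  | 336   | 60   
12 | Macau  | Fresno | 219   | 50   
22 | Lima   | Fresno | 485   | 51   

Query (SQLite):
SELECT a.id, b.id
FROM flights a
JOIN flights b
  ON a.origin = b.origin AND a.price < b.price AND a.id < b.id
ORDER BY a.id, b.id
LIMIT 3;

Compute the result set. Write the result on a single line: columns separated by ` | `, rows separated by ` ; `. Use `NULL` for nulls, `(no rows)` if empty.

Pairs (a,b) with same origin, a.price < b.price, a.id < b.id.
origin groups: Berlin:{7,11} Lima:{10,22} Macau:{4,9,12} Seoul:{8}
Ordered by (a.id, b.id); first 3.

4 | 9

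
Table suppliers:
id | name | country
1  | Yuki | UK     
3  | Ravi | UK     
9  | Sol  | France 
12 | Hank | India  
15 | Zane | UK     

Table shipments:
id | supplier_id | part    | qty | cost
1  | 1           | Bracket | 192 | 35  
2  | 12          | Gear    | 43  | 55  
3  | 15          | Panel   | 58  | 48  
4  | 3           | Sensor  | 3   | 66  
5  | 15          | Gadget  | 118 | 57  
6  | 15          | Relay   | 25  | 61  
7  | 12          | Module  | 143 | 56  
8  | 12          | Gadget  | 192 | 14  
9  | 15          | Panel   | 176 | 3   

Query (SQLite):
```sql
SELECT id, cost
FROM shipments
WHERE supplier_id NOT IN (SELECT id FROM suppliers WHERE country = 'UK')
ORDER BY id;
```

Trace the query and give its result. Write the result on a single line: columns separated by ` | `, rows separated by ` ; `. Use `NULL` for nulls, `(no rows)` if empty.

2 | 55 ; 7 | 56 ; 8 | 14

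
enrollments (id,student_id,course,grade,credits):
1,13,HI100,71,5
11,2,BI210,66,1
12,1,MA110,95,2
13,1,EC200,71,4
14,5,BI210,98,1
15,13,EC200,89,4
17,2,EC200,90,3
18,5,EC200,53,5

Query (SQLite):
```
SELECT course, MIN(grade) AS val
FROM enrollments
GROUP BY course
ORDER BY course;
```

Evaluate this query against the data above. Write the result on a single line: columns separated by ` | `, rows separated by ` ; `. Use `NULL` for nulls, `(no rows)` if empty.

BI210 | 66 ; EC200 | 53 ; HI100 | 71 ; MA110 | 95

Partition enrollments by course; compute MIN(grade) within each group.
  BI210: ids {11, 14} → MIN(grade)=66
  EC200: ids {13, 15, 17, 18} → MIN(grade)=53
  HI100: ids {1} → MIN(grade)=71
  MA110: ids {12} → MIN(grade)=95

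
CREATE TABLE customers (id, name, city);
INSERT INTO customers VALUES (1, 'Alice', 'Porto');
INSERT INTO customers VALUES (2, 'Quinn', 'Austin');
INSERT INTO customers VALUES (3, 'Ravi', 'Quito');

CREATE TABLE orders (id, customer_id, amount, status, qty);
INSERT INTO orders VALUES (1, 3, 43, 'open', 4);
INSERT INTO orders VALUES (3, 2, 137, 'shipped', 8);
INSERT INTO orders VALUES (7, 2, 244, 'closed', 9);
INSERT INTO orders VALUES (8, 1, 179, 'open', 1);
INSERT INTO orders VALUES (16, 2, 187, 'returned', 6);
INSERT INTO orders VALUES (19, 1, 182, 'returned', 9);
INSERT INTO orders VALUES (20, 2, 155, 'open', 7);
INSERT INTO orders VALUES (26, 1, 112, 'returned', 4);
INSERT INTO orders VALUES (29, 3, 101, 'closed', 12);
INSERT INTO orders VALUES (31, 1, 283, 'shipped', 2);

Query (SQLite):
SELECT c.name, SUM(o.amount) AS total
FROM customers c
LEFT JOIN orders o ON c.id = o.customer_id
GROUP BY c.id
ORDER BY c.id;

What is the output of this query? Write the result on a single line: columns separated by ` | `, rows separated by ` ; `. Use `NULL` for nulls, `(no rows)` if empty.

Alice | 756 ; Quinn | 723 ; Ravi | 144

LEFT JOIN keeps every customers row; unmatched ones get NULL for orders columns.
Group by customers.id and compute SUM(o.amount). SUM over an all-NULL group is NULL.
  1: ids {8, 19, 26, 31} → SUM(o.amount)=756
  2: ids {3, 7, 16, 20} → SUM(o.amount)=723
  3: ids {1, 29} → SUM(o.amount)=144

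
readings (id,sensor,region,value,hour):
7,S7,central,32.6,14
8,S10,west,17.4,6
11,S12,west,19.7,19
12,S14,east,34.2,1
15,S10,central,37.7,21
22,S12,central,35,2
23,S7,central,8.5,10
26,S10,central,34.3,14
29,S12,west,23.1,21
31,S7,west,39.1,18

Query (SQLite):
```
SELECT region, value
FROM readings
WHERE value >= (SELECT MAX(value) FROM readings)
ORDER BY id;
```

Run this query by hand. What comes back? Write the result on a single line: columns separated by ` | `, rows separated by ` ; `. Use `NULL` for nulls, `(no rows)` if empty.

west | 39.1

Scalar subquery: MAX(value) over all readings rows = 39.1.
Keep rows where value >= that value.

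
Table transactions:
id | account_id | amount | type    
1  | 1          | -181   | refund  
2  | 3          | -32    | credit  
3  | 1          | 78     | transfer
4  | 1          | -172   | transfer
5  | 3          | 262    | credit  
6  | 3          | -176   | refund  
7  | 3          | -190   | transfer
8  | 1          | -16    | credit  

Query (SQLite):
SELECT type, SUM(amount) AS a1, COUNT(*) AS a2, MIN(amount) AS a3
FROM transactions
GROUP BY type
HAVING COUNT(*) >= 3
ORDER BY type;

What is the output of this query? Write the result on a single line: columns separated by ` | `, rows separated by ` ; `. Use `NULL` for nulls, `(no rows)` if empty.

credit | 214 | 3 | -32 ; transfer | -284 | 3 | -190

Group transactions by type.
Per group compute: SUM(amount), COUNT(*), MIN(amount).
HAVING: drop groups with fewer than 3 rows.
  credit: ids {2, 5, 8} → SUM(amount)=214, COUNT(*)=3, MIN(amount)=-32
  refund: ids {1, 6} → SUM(amount)=-357, COUNT(*)=2, MIN(amount)=-181
  transfer: ids {3, 4, 7} → SUM(amount)=-284, COUNT(*)=3, MIN(amount)=-190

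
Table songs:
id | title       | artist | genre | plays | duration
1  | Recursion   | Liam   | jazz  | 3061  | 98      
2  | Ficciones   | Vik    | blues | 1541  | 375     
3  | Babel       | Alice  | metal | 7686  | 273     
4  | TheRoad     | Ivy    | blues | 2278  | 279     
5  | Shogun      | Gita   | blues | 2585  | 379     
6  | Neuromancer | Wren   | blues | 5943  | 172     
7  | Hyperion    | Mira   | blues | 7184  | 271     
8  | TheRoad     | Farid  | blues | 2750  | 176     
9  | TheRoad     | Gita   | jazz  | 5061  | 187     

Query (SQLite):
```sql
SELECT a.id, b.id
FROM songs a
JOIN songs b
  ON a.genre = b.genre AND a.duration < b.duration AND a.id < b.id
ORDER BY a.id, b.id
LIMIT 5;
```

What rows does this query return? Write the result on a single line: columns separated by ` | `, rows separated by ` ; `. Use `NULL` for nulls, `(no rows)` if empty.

1 | 9 ; 2 | 5 ; 4 | 5 ; 6 | 7 ; 6 | 8

Pairs (a,b) with same genre, a.duration < b.duration, a.id < b.id.
genre groups: blues:{2,4,5,6,7,8} jazz:{1,9} metal:{3}
Ordered by (a.id, b.id); first 5.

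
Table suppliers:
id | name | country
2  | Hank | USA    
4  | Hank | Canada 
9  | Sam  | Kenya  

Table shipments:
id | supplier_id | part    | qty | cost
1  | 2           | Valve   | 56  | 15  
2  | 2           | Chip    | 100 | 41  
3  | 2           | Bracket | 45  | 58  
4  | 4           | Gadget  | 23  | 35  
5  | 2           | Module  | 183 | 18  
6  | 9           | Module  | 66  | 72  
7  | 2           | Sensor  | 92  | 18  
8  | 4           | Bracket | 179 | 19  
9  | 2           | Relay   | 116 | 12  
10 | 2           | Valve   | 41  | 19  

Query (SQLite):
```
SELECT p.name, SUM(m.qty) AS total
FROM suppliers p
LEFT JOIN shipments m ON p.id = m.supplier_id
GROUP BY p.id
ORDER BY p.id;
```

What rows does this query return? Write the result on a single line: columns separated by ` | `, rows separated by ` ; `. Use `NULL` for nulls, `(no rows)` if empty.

Hank | 633 ; Hank | 202 ; Sam | 66

LEFT JOIN keeps every suppliers row; unmatched ones get NULL for shipments columns.
Group by suppliers.id and compute SUM(m.qty). SUM over an all-NULL group is NULL.
  2: ids {1, 2, 3, 5, 7, 9, 10} → SUM(m.qty)=633
  4: ids {4, 8} → SUM(m.qty)=202
  9: ids {6} → SUM(m.qty)=66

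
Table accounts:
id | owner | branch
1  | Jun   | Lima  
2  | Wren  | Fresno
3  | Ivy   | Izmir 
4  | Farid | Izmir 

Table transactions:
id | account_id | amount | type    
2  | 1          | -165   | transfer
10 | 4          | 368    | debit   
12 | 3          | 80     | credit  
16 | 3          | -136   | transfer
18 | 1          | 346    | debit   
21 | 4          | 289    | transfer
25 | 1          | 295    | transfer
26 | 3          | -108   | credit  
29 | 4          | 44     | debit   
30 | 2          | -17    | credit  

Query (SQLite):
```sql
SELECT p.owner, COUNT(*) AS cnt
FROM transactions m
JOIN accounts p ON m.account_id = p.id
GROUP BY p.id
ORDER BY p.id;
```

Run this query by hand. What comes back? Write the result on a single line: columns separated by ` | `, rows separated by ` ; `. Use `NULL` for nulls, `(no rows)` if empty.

Join each transactions row to its accounts via account_id.
Group joined rows by accounts.id; compute COUNT(*) per group.
  1: ids {2, 18, 25} → COUNT(*)=3
  2: ids {30} → COUNT(*)=1
  3: ids {12, 16, 26} → COUNT(*)=3
  4: ids {10, 21, 29} → COUNT(*)=3

Jun | 3 ; Wren | 1 ; Ivy | 3 ; Farid | 3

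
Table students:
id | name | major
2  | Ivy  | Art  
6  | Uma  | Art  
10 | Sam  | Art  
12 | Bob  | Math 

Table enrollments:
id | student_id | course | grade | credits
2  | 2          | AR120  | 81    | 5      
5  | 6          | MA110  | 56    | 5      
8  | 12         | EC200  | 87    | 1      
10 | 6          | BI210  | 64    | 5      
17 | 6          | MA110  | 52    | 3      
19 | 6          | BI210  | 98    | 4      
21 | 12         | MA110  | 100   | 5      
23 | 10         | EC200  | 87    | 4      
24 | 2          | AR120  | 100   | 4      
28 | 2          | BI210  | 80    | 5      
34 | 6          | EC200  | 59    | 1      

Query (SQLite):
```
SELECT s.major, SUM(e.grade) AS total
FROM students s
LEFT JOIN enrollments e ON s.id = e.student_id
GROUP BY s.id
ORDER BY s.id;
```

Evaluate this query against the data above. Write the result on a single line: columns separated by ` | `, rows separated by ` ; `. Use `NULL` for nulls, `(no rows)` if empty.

Art | 261 ; Art | 329 ; Art | 87 ; Math | 187

LEFT JOIN keeps every students row; unmatched ones get NULL for enrollments columns.
Group by students.id and compute SUM(e.grade). SUM over an all-NULL group is NULL.
  2: ids {2, 24, 28} → SUM(e.grade)=261
  6: ids {5, 10, 17, 19, 34} → SUM(e.grade)=329
  10: ids {23} → SUM(e.grade)=87
  12: ids {8, 21} → SUM(e.grade)=187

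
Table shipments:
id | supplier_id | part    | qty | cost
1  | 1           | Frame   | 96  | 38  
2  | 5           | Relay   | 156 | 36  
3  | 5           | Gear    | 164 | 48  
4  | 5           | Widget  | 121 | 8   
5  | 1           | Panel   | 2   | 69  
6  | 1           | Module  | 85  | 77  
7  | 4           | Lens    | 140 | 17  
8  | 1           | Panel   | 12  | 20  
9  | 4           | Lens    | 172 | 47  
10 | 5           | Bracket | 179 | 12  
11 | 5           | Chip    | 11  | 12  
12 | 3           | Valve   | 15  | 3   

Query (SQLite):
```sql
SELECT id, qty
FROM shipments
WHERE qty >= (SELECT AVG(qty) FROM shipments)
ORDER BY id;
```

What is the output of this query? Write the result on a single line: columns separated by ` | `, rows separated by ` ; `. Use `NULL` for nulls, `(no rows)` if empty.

2 | 156 ; 3 | 164 ; 4 | 121 ; 7 | 140 ; 9 | 172 ; 10 | 179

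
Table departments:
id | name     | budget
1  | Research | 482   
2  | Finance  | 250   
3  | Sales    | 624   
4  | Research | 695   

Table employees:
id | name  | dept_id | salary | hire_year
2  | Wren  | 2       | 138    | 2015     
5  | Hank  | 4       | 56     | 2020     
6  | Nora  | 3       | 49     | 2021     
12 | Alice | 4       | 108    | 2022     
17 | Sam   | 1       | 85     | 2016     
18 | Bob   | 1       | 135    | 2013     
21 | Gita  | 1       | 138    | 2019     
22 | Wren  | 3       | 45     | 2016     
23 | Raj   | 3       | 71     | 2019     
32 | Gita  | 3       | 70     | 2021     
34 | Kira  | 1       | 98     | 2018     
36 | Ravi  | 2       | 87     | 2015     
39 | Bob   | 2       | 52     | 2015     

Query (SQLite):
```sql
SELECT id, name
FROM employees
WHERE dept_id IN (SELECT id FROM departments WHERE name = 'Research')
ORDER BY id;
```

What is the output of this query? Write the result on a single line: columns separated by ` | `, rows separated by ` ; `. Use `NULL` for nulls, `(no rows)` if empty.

5 | Hank ; 12 | Alice ; 17 | Sam ; 18 | Bob ; 21 | Gita ; 34 | Kira

Inner query: departments.id where name = 'Research'.
Outer: keep employees rows whose dept_id is in that set.
Inner query → {1, 4}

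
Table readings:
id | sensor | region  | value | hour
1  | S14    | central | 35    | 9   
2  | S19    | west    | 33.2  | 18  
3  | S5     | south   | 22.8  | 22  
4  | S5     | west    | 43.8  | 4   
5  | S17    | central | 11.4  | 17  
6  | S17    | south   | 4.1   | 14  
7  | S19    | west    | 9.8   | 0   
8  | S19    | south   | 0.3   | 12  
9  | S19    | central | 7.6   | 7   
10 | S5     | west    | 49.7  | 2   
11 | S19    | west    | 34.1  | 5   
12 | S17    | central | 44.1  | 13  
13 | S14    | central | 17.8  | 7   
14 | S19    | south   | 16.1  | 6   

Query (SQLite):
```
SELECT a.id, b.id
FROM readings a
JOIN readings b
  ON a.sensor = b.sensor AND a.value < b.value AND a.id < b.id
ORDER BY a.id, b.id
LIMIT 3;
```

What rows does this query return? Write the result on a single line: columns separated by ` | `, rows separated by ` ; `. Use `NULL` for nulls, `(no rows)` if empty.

Pairs (a,b) with same sensor, a.value < b.value, a.id < b.id.
sensor groups: S14:{1,13} S17:{5,6,12} S19:{2,7,8,9,11,14} S5:{3,4,10}
Ordered by (a.id, b.id); first 3.

2 | 11 ; 3 | 4 ; 3 | 10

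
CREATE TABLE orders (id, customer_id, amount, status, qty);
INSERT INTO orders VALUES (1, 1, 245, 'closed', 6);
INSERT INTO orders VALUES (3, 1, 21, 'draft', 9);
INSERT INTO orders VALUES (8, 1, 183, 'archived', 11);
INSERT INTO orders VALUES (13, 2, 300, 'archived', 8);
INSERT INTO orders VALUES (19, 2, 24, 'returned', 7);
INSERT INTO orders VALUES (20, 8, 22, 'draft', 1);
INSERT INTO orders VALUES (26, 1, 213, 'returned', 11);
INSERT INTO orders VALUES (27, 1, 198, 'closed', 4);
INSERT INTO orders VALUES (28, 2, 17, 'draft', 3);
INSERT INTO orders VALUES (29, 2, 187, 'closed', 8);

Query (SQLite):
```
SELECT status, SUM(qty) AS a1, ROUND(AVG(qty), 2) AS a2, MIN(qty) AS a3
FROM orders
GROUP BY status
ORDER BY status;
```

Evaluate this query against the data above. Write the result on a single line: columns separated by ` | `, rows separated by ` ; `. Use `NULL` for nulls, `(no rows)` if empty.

Group orders by status.
Per group compute: SUM(qty), ROUND(AVG(qty), 2), MIN(qty).
  archived: ids {8, 13} → SUM(qty)=19, ROUND(AVG(qty), 2)=9.5, MIN(qty)=8
  closed: ids {1, 27, 29} → SUM(qty)=18, ROUND(AVG(qty), 2)=6, MIN(qty)=4
  draft: ids {3, 20, 28} → SUM(qty)=13, ROUND(AVG(qty), 2)=4.33, MIN(qty)=1
  returned: ids {19, 26} → SUM(qty)=18, ROUND(AVG(qty), 2)=9, MIN(qty)=7

archived | 19 | 9.5 | 8 ; closed | 18 | 6 | 4 ; draft | 13 | 4.33 | 1 ; returned | 18 | 9 | 7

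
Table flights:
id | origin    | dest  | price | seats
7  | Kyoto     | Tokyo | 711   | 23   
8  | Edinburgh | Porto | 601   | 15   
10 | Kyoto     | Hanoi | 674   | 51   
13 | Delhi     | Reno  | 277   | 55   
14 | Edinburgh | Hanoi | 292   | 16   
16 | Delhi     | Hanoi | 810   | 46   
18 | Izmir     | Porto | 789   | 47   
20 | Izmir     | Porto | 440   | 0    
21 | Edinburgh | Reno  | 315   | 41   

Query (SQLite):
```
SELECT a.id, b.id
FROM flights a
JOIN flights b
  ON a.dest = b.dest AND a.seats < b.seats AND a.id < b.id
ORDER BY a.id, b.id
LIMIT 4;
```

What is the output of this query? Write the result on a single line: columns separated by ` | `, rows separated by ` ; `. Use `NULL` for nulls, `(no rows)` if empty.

Pairs (a,b) with same dest, a.seats < b.seats, a.id < b.id.
dest groups: Hanoi:{10,14,16} Porto:{8,18,20} Reno:{13,21} Tokyo:{7}
Ordered by (a.id, b.id); first 4.

8 | 18 ; 14 | 16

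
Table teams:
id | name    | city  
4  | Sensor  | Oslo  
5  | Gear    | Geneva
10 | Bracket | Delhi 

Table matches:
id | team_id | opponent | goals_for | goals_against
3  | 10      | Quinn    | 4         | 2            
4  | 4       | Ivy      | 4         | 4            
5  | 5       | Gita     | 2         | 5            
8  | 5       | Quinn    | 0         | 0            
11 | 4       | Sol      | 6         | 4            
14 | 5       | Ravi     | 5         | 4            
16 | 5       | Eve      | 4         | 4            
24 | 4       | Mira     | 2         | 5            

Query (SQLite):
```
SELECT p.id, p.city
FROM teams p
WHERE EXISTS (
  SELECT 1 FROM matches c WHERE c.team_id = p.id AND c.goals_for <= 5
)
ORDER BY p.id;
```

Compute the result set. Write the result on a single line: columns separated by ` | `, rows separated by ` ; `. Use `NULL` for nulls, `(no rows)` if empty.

For each teams row, check whether any matches with matching team_id has goals_for <= 5.
Keep rows where that is true.

4 | Oslo ; 5 | Geneva ; 10 | Delhi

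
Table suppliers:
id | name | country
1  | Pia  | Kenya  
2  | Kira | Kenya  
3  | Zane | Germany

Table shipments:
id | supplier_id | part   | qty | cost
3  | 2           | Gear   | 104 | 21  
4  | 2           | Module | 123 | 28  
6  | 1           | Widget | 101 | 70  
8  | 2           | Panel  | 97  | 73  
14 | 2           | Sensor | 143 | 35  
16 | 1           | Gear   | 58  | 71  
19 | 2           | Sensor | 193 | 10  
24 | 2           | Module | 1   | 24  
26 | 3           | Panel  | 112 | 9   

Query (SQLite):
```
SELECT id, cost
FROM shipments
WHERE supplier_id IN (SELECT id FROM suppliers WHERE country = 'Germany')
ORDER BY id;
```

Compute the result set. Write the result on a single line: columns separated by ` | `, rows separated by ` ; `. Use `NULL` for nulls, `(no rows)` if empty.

26 | 9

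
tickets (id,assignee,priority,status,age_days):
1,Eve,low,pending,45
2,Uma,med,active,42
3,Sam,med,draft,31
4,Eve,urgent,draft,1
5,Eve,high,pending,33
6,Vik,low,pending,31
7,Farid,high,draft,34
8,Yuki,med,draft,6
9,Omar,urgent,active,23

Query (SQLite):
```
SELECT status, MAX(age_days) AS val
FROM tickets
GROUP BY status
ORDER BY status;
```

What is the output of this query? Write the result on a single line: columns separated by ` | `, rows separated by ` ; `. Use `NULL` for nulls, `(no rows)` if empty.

Partition tickets by status; compute MAX(age_days) within each group.
  active: ids {2, 9} → MAX(age_days)=42
  draft: ids {3, 4, 7, 8} → MAX(age_days)=34
  pending: ids {1, 5, 6} → MAX(age_days)=45

active | 42 ; draft | 34 ; pending | 45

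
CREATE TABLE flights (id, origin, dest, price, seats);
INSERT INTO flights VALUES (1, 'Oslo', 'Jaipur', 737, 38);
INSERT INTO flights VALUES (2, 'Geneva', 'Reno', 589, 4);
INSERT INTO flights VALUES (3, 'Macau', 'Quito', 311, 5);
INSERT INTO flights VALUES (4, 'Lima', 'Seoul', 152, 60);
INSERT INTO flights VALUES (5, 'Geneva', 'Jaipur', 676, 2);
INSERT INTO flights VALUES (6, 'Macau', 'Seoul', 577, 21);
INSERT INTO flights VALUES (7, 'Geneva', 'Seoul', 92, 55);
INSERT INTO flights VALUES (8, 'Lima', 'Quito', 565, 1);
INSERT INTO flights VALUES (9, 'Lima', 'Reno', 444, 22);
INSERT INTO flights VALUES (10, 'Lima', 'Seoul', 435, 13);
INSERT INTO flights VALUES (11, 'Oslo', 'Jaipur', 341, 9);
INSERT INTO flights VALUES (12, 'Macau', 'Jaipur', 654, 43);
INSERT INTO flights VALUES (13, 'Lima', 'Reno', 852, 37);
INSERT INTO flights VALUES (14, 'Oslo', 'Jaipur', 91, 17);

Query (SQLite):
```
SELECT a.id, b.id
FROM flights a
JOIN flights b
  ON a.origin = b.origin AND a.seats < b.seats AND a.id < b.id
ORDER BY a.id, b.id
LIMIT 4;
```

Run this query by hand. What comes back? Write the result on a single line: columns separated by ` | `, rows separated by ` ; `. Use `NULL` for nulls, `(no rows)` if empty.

2 | 7 ; 3 | 6 ; 3 | 12 ; 5 | 7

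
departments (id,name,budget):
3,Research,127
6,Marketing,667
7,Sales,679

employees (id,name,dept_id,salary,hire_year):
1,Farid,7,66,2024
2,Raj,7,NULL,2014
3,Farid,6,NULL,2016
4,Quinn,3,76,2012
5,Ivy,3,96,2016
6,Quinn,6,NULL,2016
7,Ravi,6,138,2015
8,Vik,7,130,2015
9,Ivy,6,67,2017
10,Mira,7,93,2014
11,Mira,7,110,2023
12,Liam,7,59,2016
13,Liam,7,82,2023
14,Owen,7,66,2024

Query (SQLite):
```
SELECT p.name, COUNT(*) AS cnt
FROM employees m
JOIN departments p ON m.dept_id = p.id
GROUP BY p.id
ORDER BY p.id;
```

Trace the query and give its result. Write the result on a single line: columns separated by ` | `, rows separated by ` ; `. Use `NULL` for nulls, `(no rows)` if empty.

Join each employees row to its departments via dept_id.
Group joined rows by departments.id; compute COUNT(*) per group.
  3: ids {4, 5} → COUNT(*)=2
  6: ids {3, 6, 7, 9} → COUNT(*)=4
  7: ids {1, 2, 8, 10, 11, 12, 13, 14} → COUNT(*)=8

Research | 2 ; Marketing | 4 ; Sales | 8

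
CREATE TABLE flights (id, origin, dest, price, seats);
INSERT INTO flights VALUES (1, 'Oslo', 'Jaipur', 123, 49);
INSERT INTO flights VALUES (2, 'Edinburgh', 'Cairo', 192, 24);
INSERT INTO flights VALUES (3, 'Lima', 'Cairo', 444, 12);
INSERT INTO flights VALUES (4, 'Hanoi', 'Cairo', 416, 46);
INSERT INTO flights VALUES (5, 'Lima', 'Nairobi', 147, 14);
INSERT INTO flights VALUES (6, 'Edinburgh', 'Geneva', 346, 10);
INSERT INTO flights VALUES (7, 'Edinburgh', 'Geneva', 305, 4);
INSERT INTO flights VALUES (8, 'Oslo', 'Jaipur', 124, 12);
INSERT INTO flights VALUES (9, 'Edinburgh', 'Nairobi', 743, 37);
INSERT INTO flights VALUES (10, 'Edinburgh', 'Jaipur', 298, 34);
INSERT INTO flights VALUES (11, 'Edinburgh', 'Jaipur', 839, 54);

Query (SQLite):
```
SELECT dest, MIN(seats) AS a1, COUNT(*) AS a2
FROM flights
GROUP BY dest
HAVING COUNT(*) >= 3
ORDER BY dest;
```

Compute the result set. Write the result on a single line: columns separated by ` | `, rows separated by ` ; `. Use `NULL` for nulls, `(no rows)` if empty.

Group flights by dest.
Per group compute: MIN(seats), COUNT(*).
HAVING: drop groups with fewer than 3 rows.
  Cairo: ids {2, 3, 4} → MIN(seats)=12, COUNT(*)=3
  Geneva: ids {6, 7} → MIN(seats)=4, COUNT(*)=2
  Jaipur: ids {1, 8, 10, 11} → MIN(seats)=12, COUNT(*)=4
  Nairobi: ids {5, 9} → MIN(seats)=14, COUNT(*)=2

Cairo | 12 | 3 ; Jaipur | 12 | 4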